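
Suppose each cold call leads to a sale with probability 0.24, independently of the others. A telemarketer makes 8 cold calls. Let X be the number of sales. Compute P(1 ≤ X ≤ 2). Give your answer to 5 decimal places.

0.59197

X ~ Binomial(8, 0.24); P(1 ≤ X ≤ 2) = Σ C(8,k) p^k (1−p)^(8−k) over k:
  k=1: C(8,1)·0.24^1·0.76^7 = 0.2811877
  k=2: C(8,2)·0.24^2·0.76^6 = 0.3107864
Total = 0.5919742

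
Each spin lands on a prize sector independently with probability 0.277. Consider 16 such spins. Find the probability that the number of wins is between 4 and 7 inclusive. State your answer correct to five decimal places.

0.63806

X ~ Binomial(16, 0.277); P(4 ≤ X ≤ 7) = Σ C(16,k) p^k (1−p)^(16−k) over k:
  k=4: C(16,4)·0.277^4·0.723^12 = 0.2185999
  k=5: C(16,5)·0.277^5·0.723^11 = 0.2010031
  k=6: C(16,6)·0.277^6·0.723^10 = 0.1411841
  k=7: C(16,7)·0.277^7·0.723^9 = 0.0772732
Total = 0.6380603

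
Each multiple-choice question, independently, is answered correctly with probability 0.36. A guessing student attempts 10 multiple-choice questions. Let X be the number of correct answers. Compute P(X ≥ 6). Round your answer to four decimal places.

X ~ Binomial(10, 0.36); P(X ≥ 6) = Σ C(10,k) p^k (1−p)^(10−k) over k:
  k=6: C(10,6)·0.36^6·0.64^4 = 0.076693
  k=7: C(10,7)·0.36^7·0.64^3 = 0.024651
  k=8: C(10,8)·0.36^8·0.64^2 = 0.005200
  k=9: C(10,9)·0.36^9·0.64^1 = 0.000650
  k=10: C(10,10)·0.36^10·0.64^0 = 0.000037
Total = 0.107230

0.1072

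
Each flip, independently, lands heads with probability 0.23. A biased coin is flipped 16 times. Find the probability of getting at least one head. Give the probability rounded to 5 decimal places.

0.98473

P(at least one) = 1 − P(none) = 1 − (1 − 0.23)^16
= 1 − 0.0152704 = 0.9847296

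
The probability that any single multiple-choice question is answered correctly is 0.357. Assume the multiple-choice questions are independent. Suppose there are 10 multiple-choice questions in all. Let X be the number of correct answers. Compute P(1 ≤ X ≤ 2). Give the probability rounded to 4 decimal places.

X ~ Binomial(10, 0.357); P(1 ≤ X ≤ 2) = Σ C(10,k) p^k (1−p)^(10−k) over k:
  k=1: C(10,1)·0.357^1·0.643^9 = 0.067076
  k=2: C(10,2)·0.357^2·0.643^8 = 0.167586
Total = 0.234662

0.2347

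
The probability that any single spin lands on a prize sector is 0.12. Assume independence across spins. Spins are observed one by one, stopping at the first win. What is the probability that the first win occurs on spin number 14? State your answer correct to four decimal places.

Geometric (trials to first success), p = 0.12.
P(Y = 14) = (1−p)^13 · p = 0.18979 · 0.12 = 0.022775

0.0228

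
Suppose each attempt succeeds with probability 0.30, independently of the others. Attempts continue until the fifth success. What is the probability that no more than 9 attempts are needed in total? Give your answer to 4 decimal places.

Finishing within 9 attempts ⇔ at least 5 successes in the first 9. With X ~ Binomial(9, 0.30), P(Y ≤ 9) = 1 − P(X ≤ 4).
  k=0: C(9,0)·0.30^0·0.70^9 = 0.040354
  k=1: C(9,1)·0.30^1·0.70^8 = 0.155650
  k=2: C(9,2)·0.30^2·0.70^7 = 0.266828
  k=3: C(9,3)·0.30^3·0.70^6 = 0.266828
  k=4: C(9,4)·0.30^4·0.70^5 = 0.171532
1 − 0.901191 = 0.098809

0.0988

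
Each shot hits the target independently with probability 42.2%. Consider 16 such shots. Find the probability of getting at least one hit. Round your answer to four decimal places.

P(at least one) = 1 − P(none) = 1 − (1 − 0.422)^16
= 1 − 0.000155 = 0.999845

0.9998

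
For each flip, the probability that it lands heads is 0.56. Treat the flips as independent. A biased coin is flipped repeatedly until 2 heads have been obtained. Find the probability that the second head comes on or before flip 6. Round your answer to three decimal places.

0.937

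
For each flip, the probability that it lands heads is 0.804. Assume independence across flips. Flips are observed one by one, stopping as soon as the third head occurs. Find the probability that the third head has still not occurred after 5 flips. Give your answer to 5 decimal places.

Needing more than 5 flips ⇔ fewer than 3 successes in the first 5. With X ~ Binomial(5, 0.804), P(Y > 5) = P(X ≤ 2).
  k=0: C(5,0)·0.804^0·0.196^5 = 0.0002893
  k=1: C(5,1)·0.804^1·0.196^4 = 0.0059327
  k=2: C(5,2)·0.804^2·0.196^3 = 0.0486721
P(X ≤ 2) = 0.0548941

0.05489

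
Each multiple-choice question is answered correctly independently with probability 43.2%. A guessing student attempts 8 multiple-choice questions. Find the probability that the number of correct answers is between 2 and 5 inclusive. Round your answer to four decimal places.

0.8506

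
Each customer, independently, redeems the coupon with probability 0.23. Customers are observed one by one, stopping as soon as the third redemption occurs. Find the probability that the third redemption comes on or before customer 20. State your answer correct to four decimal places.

Finishing within 20 customers ⇔ at least 3 successes in the first 20. With X ~ Binomial(20, 0.23), P(Y ≤ 20) = 1 − P(X ≤ 2).
  k=0: C(20,0)·0.23^0·0.77^20 = 0.005368
  k=1: C(20,1)·0.23^1·0.77^19 = 0.032069
  k=2: C(20,2)·0.23^2·0.77^18 = 0.091000
1 − 0.128437 = 0.871563

0.8716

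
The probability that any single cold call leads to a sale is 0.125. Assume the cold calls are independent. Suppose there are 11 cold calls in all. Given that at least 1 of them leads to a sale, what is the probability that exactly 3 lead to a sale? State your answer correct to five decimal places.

X ~ Binomial(11, 0.125). Want P(X=3 | X≥1) = P(X=3) / P(X≥1).
P(X=3) = C(11,3)·0.125^3·0.875^8 = 0.1107333
P(X≥1) = 1 − 0.2301911 = 0.7698089
Ratio = 0.1107333 / 0.7698089 = 0.1438452

0.14385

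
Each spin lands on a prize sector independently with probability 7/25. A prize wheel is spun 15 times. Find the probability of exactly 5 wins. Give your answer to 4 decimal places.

X ~ Binomial(n=15, p=0.28).
P(X=5) = C(15,5) · p^5 · (1−p)^10
= 3003 · 0.001721 · 0.037439 = 0.193495

0.1935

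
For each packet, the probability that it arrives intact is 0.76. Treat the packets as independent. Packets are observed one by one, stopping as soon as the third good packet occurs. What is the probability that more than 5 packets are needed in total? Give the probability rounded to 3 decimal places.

Needing more than 5 packets ⇔ fewer than 3 successes in the first 5. With X ~ Binomial(5, 0.76), P(Y > 5) = P(X ≤ 2).
  k=0: C(5,0)·0.76^0·0.24^5 = 0.00080
  k=1: C(5,1)·0.76^1·0.24^4 = 0.01261
  k=2: C(5,2)·0.76^2·0.24^3 = 0.07985
P(X ≤ 2) = 0.09325

0.093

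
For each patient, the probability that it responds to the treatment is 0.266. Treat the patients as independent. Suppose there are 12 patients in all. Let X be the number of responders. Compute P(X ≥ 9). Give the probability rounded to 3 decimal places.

X ~ Binomial(12, 0.266); P(X ≥ 9) = Σ C(12,k) p^k (1−p)^(12−k) over k:
  k=9: C(12,9)·0.266^9·0.734^3 = 0.00058
  k=10: C(12,10)·0.266^10·0.734^2 = 0.00006
  k=11: C(12,11)·0.266^11·0.734^1 = 0.00000
  k=12: C(12,12)·0.266^12·0.734^0 = 0.00000
Total = 0.00065

0.001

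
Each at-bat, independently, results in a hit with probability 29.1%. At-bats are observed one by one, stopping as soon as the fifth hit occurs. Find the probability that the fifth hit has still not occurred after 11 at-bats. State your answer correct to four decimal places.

0.8091

Needing more than 11 at-bats ⇔ fewer than 5 successes in the first 11. With X ~ Binomial(11, 0.291), P(Y > 11) = P(X ≤ 4).
  k=0: C(11,0)·0.291^0·0.709^11 = 0.022757
  k=1: C(11,1)·0.291^1·0.709^10 = 0.102742
  k=2: C(11,2)·0.291^2·0.709^9 = 0.210846
  k=3: C(11,3)·0.291^3·0.709^8 = 0.259617
  k=4: C(11,4)·0.291^4·0.709^7 = 0.213113
P(X ≤ 4) = 0.809074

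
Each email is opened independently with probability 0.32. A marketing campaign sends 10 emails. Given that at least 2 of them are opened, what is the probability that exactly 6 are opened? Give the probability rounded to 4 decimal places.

0.0548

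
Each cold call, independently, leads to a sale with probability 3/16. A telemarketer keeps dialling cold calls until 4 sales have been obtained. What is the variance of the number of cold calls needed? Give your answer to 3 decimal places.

92.444

Y = total cold calls until the fourth success; negative binomial with r=4, p=0.1875.
Var(Y) = r(1−p)/p² = 4·0.8125 / 0.1875² = 92.44444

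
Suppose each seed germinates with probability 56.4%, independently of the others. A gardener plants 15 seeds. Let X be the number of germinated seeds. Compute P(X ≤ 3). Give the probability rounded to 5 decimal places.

X ~ Binomial(15, 0.564); P(X ≤ 3) = Σ C(15,k) p^k (1−p)^(15−k) over k:
  k=0: C(15,0)·0.564^0·0.436^15 = 0.0000039
  k=1: C(15,1)·0.564^1·0.436^14 = 0.0000759
  k=2: C(15,2)·0.564^2·0.436^13 = 0.0006872
  k=3: C(15,3)·0.564^3·0.436^12 = 0.0038520
Total = 0.0046190

0.00462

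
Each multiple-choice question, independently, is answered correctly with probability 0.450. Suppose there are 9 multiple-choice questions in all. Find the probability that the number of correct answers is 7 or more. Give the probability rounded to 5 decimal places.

X ~ Binomial(9, 0.45); P(X ≥ 7) = Σ C(9,k) p^k (1−p)^(9−k) over k:
  k=7: C(9,7)·0.45^7·0.55^2 = 0.0406926
  k=8: C(9,8)·0.45^8·0.55^1 = 0.0083235
  k=9: C(9,9)·0.45^9·0.55^0 = 0.0007567
Total = 0.0497728

0.04977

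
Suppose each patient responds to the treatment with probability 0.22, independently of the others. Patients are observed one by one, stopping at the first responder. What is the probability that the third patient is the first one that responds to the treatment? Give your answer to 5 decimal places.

0.13385

Geometric (trials to first success), p = 0.22.
P(Y = 3) = (1−p)^2 · p = 0.6084 · 0.22 = 0.1338480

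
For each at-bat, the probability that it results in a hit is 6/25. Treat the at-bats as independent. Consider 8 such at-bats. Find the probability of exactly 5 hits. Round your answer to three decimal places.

0.020

X ~ Binomial(n=8, p=0.24).
P(X=5) = C(8,5) · p^5 · (1−p)^3
= 56 · 0.00079626 · 0.43898 = 0.01957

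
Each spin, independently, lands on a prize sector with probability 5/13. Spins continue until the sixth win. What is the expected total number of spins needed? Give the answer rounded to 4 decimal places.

Y = total spins until the sixth success; negative binomial with r=6, p=0.384615.
E[Y] = r / p = 6 / 0.384615 = 15.600000

15.6000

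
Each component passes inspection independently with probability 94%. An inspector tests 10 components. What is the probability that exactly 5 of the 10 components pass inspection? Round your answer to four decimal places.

0.0001

X ~ Binomial(n=10, p=0.94).
P(X=5) = C(10,5) · p^5 · (1−p)^5
= 252 · 0.7339 · 7.776e-07 = 0.000144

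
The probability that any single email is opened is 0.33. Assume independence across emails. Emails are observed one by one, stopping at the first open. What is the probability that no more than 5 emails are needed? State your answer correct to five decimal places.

Y = number of emails to the first success; geometric, p = 0.33.
P(Y ≤ 5) = 1 − (1−p)^5 = 1 − 0.1350125 = 0.8649875

0.86499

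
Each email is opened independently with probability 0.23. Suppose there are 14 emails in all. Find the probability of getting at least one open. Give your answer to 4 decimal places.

P(at least one) = 1 − P(none) = 1 − (1 − 0.23)^14
= 1 − 0.025756 = 0.974244

0.9742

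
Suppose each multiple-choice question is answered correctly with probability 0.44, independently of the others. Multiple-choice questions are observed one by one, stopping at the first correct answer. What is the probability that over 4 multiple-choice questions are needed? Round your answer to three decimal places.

Y = number of multiple-choice questions to the first success; geometric, p = 0.44.
P(Y > 4) = P(first 4 all fail) = (1−p)^4 = 0.09834

0.098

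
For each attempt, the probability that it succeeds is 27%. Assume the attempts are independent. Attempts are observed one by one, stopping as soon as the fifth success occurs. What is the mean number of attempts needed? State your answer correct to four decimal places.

18.5185

Y = total attempts until the fifth success; negative binomial with r=5, p=0.27.
E[Y] = r / p = 5 / 0.27 = 18.518519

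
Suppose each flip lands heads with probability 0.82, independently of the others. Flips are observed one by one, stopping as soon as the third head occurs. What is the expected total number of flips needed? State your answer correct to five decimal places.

3.65854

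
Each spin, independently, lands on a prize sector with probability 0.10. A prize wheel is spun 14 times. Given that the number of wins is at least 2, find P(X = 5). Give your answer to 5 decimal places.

0.01867

X ~ Binomial(14, 0.10). Want P(X=5 | X≥2) = P(X=5) / P(X≥2).
P(X=5) = C(14,5)·0.10^5·0.90^9 = 0.0077562
P(X≥2) = 1 − 0.2287679 − 0.3558612 = 0.4153709
Ratio = 0.0077562 / 0.4153709 = 0.0186729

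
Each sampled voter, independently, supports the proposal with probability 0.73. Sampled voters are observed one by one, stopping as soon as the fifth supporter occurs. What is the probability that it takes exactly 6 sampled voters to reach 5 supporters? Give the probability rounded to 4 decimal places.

0.2799

Y = trial on which the fifth success occurs; negative binomial, r=5, p=0.73.
P(Y=6) = C(5,4) · p^5 · (1−p)^1
= 5 · 0.20731 · 0.27 = 0.279865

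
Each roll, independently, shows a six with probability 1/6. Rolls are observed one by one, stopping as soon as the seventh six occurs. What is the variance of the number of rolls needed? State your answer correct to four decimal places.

210.0000

Y = total rolls until the seventh success; negative binomial with r=7, p=0.166667.
Var(Y) = r(1−p)/p² = 7·0.833333 / 0.166667² = 210.000000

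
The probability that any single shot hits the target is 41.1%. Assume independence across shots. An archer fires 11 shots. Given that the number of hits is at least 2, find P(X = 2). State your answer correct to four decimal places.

0.0814

X ~ Binomial(11, 0.411). Want P(X=2 | X≥2) = P(X=2) / P(X≥2).
P(X=2) = C(11,2)·0.411^2·0.589^9 = 0.079265
P(X≥2) = 1 − 0.002960 − 0.022719 = 0.974321
Ratio = 0.079265 / 0.974321 = 0.081355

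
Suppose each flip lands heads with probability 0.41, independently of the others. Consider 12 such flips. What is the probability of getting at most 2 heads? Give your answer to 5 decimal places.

0.07332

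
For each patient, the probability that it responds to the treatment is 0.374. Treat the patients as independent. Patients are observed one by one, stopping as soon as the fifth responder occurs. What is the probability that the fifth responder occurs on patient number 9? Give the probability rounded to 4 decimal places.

Y = trial on which the fifth success occurs; negative binomial, r=5, p=0.374.
P(Y=9) = C(8,4) · p^5 · (1−p)^4
= 70 · 0.0073174 · 0.15357 = 0.078660

0.0787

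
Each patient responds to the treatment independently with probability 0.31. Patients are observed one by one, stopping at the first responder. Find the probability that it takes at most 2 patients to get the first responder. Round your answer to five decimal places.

Y = number of patients to the first success; geometric, p = 0.31.
P(Y ≤ 2) = 1 − (1−p)^2 = 1 − 0.4761000 = 0.5239000

0.52390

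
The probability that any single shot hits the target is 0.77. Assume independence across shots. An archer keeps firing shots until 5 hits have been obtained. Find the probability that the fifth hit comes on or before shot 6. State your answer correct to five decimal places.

0.58196

Finishing within 6 shots ⇔ at least 5 successes in the first 6. With X ~ Binomial(6, 0.77), P(Y ≤ 6) = 1 − P(X ≤ 4).
  k=0: C(6,0)·0.77^0·0.23^6 = 0.0001480
  k=1: C(6,1)·0.77^1·0.23^5 = 0.0029736
  k=2: C(6,2)·0.77^2·0.23^4 = 0.0248877
  k=3: C(6,3)·0.77^3·0.23^3 = 0.1110927
  k=4: C(6,4)·0.77^4·0.23^2 = 0.2789394
1 − 0.4180414 = 0.5819586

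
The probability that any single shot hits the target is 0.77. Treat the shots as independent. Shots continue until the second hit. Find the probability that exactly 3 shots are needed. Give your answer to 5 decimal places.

0.27273

Y = trial on which the second success occurs; negative binomial, r=2, p=0.77.
P(Y=3) = C(2,1) · p^2 · (1−p)^1
= 2 · 0.5929 · 0.23 = 0.2727340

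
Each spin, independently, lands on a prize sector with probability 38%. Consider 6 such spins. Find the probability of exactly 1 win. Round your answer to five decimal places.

0.20888

X ~ Binomial(n=6, p=0.38).
P(X=1) = C(6,1) · p^1 · (1−p)^5
= 6 · 0.38 · 0.091613 = 0.2088783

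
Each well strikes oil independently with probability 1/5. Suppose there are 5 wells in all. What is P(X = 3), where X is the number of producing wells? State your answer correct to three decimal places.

0.051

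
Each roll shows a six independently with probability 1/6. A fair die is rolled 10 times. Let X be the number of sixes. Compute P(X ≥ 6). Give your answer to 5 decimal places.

0.00244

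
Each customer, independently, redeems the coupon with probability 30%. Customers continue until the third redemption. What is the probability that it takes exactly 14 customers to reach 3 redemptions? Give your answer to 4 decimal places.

0.0416

Y = trial on which the third success occurs; negative binomial, r=3, p=0.30.
P(Y=14) = C(13,2) · p^3 · (1−p)^11
= 78 · 0.027 · 0.019773 = 0.041643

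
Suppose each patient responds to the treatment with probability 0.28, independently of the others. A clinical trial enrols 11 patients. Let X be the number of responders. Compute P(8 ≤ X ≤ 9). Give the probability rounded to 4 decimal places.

X ~ Binomial(11, 0.28); P(8 ≤ X ≤ 9) = Σ C(11,k) p^k (1−p)^(11−k) over k:
  k=8: C(11,8)·0.28^8·0.72^3 = 0.002327
  k=9: C(11,9)·0.28^9·0.72^2 = 0.000302
Total = 0.002628

0.0026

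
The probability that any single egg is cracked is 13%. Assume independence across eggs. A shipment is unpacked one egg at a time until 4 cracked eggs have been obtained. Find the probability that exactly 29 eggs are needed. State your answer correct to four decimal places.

0.0288

Y = trial on which the fourth success occurs; negative binomial, r=4, p=0.13.
P(Y=29) = C(28,3) · p^4 · (1−p)^25
= 3276 · 0.00028561 · 0.03076 = 0.028781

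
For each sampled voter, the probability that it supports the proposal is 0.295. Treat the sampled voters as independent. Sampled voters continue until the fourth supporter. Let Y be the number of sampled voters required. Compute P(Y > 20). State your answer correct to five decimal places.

0.11606

Needing more than 20 sampled voters ⇔ fewer than 4 successes in the first 20. With X ~ Binomial(20, 0.295), P(Y > 20) = P(X ≤ 3).
  k=0: C(20,0)·0.295^0·0.705^20 = 0.0009200
  k=1: C(20,1)·0.295^1·0.705^19 = 0.0076992
  k=2: C(20,2)·0.295^2·0.705^18 = 0.0306057
  k=3: C(20,3)·0.295^3·0.705^17 = 0.0768397
P(X ≤ 3) = 0.1160646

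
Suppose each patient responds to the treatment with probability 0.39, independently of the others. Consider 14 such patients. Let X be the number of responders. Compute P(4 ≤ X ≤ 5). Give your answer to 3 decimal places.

0.376

X ~ Binomial(14, 0.39); P(4 ≤ X ≤ 5) = Σ C(14,k) p^k (1−p)^(14−k) over k:
  k=4: C(14,4)·0.39^4·0.61^10 = 0.16519
  k=5: C(14,5)·0.39^5·0.61^9 = 0.21123
Total = 0.37642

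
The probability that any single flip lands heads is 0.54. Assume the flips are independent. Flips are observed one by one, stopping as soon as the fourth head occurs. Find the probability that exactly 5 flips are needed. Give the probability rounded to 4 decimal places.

Y = trial on which the fourth success occurs; negative binomial, r=4, p=0.54.
P(Y=5) = C(4,3) · p^4 · (1−p)^1
= 4 · 0.085031 · 0.46 = 0.156456

0.1565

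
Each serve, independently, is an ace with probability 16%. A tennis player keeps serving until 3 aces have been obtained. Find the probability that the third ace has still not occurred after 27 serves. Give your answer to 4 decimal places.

Needing more than 27 serves ⇔ fewer than 3 successes in the first 27. With X ~ Binomial(27, 0.16), P(Y > 27) = P(X ≤ 2).
  k=0: C(27,0)·0.16^0·0.84^27 = 0.009027
  k=1: C(27,1)·0.16^1·0.84^26 = 0.046424
  k=2: C(27,2)·0.16^2·0.84^25 = 0.114955
P(X ≤ 2) = 0.170407

0.1704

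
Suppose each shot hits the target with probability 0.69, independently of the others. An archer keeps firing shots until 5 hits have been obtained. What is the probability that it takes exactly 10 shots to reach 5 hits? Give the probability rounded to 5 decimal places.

Y = trial on which the fifth success occurs; negative binomial, r=5, p=0.69.
P(Y=10) = C(9,4) · p^5 · (1−p)^5
= 126 · 0.1564 · 0.0028629 = 0.0564189

0.05642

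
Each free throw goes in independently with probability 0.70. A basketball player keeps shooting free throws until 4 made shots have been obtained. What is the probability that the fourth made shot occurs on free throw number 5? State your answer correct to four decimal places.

0.2881

Y = trial on which the fourth success occurs; negative binomial, r=4, p=0.70.
P(Y=5) = C(4,3) · p^4 · (1−p)^1
= 4 · 0.2401 · 0.3 = 0.288120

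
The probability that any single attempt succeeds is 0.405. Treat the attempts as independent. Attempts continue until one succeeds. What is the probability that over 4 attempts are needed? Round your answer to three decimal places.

0.125

Y = number of attempts to the first success; geometric, p = 0.405.
P(Y > 4) = P(first 4 all fail) = (1−p)^4 = 0.12533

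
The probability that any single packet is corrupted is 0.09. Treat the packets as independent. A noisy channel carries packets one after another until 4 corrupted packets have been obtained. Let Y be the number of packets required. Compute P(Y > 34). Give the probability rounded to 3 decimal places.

Needing more than 34 packets ⇔ fewer than 4 successes in the first 34. With X ~ Binomial(34, 0.09), P(Y > 34) = P(X ≤ 3).
  k=0: C(34,0)·0.09^0·0.91^34 = 0.04050
  k=1: C(34,1)·0.09^1·0.91^33 = 0.13617
  k=2: C(34,2)·0.09^2·0.91^32 = 0.22221
  k=3: C(34,3)·0.09^3·0.91^31 = 0.23442
P(X ≤ 3) = 0.63331

0.633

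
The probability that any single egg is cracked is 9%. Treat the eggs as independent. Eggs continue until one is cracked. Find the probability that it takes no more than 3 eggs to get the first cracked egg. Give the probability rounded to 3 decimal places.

Y = number of eggs to the first success; geometric, p = 0.09.
P(Y ≤ 3) = 1 − (1−p)^3 = 1 − 0.75357 = 0.24643

0.246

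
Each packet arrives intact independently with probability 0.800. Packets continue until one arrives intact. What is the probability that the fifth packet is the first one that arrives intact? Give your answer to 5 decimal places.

0.00128

Geometric (trials to first success), p = 0.80.
P(Y = 5) = (1−p)^4 · p = 0.0016 · 0.80 = 0.0012800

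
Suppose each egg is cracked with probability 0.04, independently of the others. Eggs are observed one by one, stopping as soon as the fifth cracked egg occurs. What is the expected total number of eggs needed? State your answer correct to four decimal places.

Y = total eggs until the fifth success; negative binomial with r=5, p=0.04.
E[Y] = r / p = 5 / 0.04 = 125.000000

125.0000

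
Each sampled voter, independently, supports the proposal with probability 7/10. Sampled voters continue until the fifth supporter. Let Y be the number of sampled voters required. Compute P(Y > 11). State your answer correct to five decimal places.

0.02162

Needing more than 11 sampled voters ⇔ fewer than 5 successes in the first 11. With X ~ Binomial(11, 0.70), P(Y > 11) = P(X ≤ 4).
  k=0: C(11,0)·0.70^0·0.30^11 = 0.0000018
  k=1: C(11,1)·0.70^1·0.30^10 = 0.0000455
  k=2: C(11,2)·0.70^2·0.30^9 = 0.0005305
  k=3: C(11,3)·0.70^3·0.30^8 = 0.0037132
  k=4: C(11,4)·0.70^4·0.30^7 = 0.0173283
P(X ≤ 4) = 0.0216192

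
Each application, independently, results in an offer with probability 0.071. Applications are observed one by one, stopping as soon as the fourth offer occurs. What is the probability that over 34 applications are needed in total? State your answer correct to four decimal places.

0.7805

Needing more than 34 applications ⇔ fewer than 4 successes in the first 34. With X ~ Binomial(34, 0.071), P(Y > 34) = P(X ≤ 3).
  k=0: C(34,0)·0.071^0·0.929^34 = 0.081759
  k=1: C(34,1)·0.071^1·0.929^33 = 0.212450
  k=2: C(34,2)·0.071^2·0.929^32 = 0.267906
  k=3: C(34,3)·0.071^3·0.929^31 = 0.218401
P(X ≤ 3) = 0.780515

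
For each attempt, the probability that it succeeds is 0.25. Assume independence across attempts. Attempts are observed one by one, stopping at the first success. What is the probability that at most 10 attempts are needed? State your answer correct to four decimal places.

Y = number of attempts to the first success; geometric, p = 0.25.
P(Y ≤ 10) = 1 − (1−p)^10 = 1 − 0.056314 = 0.943686

0.9437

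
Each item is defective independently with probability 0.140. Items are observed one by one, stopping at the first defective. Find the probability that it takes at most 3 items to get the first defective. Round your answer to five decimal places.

Y = number of items to the first success; geometric, p = 0.14.
P(Y ≤ 3) = 1 − (1−p)^3 = 1 − 0.6360560 = 0.3639440

0.36394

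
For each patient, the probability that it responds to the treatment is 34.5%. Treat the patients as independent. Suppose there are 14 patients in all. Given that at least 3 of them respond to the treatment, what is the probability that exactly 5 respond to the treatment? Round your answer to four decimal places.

0.2386

X ~ Binomial(14, 0.345). Want P(X=5 | X≥3) = P(X=5) / P(X≥3).
P(X=5) = C(14,5)·0.345^5·0.655^9 = 0.217136
P(X≥3) = 1 − 0.002675 − 0.019728 − 0.067542 = 0.910054
Ratio = 0.217136 / 0.910054 = 0.238596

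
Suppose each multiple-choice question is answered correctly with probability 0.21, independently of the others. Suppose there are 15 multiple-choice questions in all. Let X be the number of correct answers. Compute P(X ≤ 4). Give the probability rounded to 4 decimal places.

X ~ Binomial(15, 0.21); P(X ≤ 4) = Σ C(15,k) p^k (1−p)^(15−k) over k:
  k=0: C(15,0)·0.21^0·0.79^15 = 0.029134
  k=1: C(15,1)·0.21^1·0.79^14 = 0.116169
  k=2: C(15,2)·0.21^2·0.79^13 = 0.216162
  k=3: C(15,3)·0.21^3·0.79^12 = 0.248997
  k=4: C(15,4)·0.21^4·0.79^11 = 0.198567
Total = 0.809030

0.8090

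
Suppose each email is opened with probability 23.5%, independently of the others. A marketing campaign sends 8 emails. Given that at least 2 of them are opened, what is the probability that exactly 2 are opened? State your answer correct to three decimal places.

0.521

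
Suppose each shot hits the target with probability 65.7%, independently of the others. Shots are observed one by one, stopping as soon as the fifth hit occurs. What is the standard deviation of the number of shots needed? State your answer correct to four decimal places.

1.9933

Y = total shots until the fifth success; negative binomial with r=5, p=0.657.
SD(Y) = √[r(1−p)/p²] = √(3.973136) = 1.993273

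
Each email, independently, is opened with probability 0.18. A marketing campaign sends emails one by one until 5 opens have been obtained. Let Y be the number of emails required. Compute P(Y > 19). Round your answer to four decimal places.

Needing more than 19 emails ⇔ fewer than 5 successes in the first 19. With X ~ Binomial(19, 0.18), P(Y > 19) = P(X ≤ 4).
  k=0: C(19,0)·0.18^0·0.82^19 = 0.023039
  k=1: C(19,1)·0.18^1·0.82^18 = 0.096089
  k=2: C(19,2)·0.18^2·0.82^17 = 0.189835
  k=3: C(19,3)·0.18^3·0.82^16 = 0.236136
  k=4: C(19,4)·0.18^4·0.82^15 = 0.207339
P(X ≤ 4) = 0.752439

0.7524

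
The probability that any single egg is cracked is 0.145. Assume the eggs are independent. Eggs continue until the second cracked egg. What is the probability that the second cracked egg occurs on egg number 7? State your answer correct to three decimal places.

0.058

Y = trial on which the second success occurs; negative binomial, r=2, p=0.145.
P(Y=7) = C(6,1) · p^2 · (1−p)^5
= 6 · 0.021025 · 0.45691 = 0.05764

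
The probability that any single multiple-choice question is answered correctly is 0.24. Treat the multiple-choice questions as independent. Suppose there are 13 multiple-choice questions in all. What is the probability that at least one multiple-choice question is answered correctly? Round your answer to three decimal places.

0.972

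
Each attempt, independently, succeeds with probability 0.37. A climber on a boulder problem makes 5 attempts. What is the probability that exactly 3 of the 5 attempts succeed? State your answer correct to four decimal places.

X ~ Binomial(n=5, p=0.37).
P(X=3) = C(5,3) · p^3 · (1−p)^2
= 10 · 0.050653 · 0.3969 = 0.201042

0.2010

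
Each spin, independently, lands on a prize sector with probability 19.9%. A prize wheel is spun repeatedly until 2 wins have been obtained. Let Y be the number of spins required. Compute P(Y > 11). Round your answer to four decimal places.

Needing more than 11 spins ⇔ fewer than 2 successes in the first 11. With X ~ Binomial(11, 0.199), P(Y > 11) = P(X ≤ 1).
  k=0: C(11,0)·0.199^0·0.801^11 = 0.087088
  k=1: C(11,1)·0.199^1·0.801^10 = 0.237997
P(X ≤ 1) = 0.325085

0.3251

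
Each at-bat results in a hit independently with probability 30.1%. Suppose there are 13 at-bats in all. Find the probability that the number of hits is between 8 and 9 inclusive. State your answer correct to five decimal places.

X ~ Binomial(13, 0.301); P(8 ≤ X ≤ 9) = Σ C(13,k) p^k (1−p)^(13−k) over k:
  k=8: C(13,8)·0.301^8·0.699^5 = 0.0144709
  k=9: C(13,9)·0.301^9·0.699^4 = 0.0034619
Total = 0.0179328

0.01793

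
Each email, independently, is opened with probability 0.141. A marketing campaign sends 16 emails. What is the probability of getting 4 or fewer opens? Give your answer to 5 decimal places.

0.93657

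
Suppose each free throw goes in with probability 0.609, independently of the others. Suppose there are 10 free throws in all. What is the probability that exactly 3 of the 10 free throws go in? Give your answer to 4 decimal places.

0.0379

X ~ Binomial(n=10, p=0.609).
P(X=3) = C(10,3) · p^3 · (1−p)^7
= 120 · 0.22587 · 0.0013971 = 0.037868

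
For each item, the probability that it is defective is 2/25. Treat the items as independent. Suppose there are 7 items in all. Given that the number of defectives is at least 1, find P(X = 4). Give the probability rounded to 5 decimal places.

X ~ Binomial(7, 0.08). Want P(X=4 | X≥1) = P(X=4) / P(X≥1).
P(X=4) = C(7,4)·0.08^4·0.92^3 = 0.0011163
P(X≥1) = 1 − 0.5578466 = 0.4421534
Ratio = 0.0011163 / 0.4421534 = 0.0025248

0.00252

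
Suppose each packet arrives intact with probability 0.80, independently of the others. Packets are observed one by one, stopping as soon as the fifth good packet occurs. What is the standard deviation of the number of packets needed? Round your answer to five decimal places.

1.25000

Y = total packets until the fifth success; negative binomial with r=5, p=0.80.
SD(Y) = √[r(1−p)/p²] = √(1.5625000) = 1.2500000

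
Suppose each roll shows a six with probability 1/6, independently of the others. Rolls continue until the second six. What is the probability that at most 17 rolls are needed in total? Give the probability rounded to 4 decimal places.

Finishing within 17 rolls ⇔ at least 2 successes in the first 17. With X ~ Binomial(17, 0.166667), P(Y ≤ 17) = 1 − P(X ≤ 1).
  k=0: C(17,0)·0.166667^0·0.833333^17 = 0.045073
  k=1: C(17,1)·0.166667^1·0.833333^16 = 0.153249
1 − 0.198322 = 0.801678

0.8017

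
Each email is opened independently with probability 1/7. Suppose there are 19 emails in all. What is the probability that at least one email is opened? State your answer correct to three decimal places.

P(at least one) = 1 − P(none) = 1 − (1 − 0.142857)^19
= 1 − 0.05346 = 0.94654

0.947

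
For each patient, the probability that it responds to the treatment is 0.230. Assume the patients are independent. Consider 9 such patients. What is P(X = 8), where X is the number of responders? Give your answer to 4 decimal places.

0.0001

X ~ Binomial(n=9, p=0.23).
P(X=8) = C(9,8) · p^8 · (1−p)^1
= 9 · 7.8311e-06 · 0.77 = 0.000054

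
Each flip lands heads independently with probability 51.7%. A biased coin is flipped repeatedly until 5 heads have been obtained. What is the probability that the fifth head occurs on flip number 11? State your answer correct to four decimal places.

0.0985

Y = trial on which the fifth success occurs; negative binomial, r=5, p=0.517.
P(Y=11) = C(10,4) · p^5 · (1−p)^6
= 210 · 0.036936 · 0.012696 = 0.098482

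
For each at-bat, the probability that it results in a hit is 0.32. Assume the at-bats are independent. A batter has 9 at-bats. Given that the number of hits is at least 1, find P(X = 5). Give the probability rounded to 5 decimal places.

0.09330

X ~ Binomial(9, 0.32). Want P(X=5 | X≥1) = P(X=5) / P(X≥1).
P(X=5) = C(9,5)·0.32^5·0.68^4 = 0.0903974
P(X≥1) = 1 − 0.0310871 = 0.9689129
Ratio = 0.0903974 / 0.9689129 = 0.0932978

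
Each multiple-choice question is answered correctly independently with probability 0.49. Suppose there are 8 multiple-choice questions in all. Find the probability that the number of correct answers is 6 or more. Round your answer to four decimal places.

X ~ Binomial(8, 0.49); P(X ≥ 6) = Σ C(8,k) p^k (1−p)^(8−k) over k:
  k=6: C(8,6)·0.49^6·0.51^2 = 0.100803
  k=7: C(8,7)·0.49^7·0.51^1 = 0.027672
  k=8: C(8,8)·0.49^8·0.51^0 = 0.003323
Total = 0.131798

0.1318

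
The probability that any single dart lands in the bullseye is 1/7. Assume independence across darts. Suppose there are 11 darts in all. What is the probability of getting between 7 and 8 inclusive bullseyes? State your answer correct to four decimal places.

X ~ Binomial(11, 0.142857); P(7 ≤ X ≤ 8) = Σ C(11,k) p^k (1−p)^(11−k) over k:
  k=7: C(11,7)·0.142857^7·0.857143^4 = 0.000216
  k=8: C(11,8)·0.142857^8·0.857143^3 = 0.000018
Total = 0.000234

0.0002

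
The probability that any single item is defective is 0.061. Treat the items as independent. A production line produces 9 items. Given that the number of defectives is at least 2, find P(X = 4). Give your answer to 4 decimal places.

X ~ Binomial(9, 0.061). Want P(X=4 | X≥2) = P(X=4) / P(X≥2).
P(X=4) = C(9,4)·0.061^4·0.939^5 = 0.001274
P(X≥2) = 1 − 0.567532 − 0.331816 = 0.100652
Ratio = 0.001274 / 0.100652 = 0.012653

0.0127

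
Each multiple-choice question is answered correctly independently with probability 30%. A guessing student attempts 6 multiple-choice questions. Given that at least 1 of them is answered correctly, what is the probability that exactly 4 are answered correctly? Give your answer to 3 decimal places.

0.067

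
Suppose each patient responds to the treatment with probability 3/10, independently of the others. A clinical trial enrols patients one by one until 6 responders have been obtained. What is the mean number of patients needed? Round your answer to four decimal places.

20.0000

Y = total patients until the sixth success; negative binomial with r=6, p=0.30.
E[Y] = r / p = 6 / 0.30 = 20.000000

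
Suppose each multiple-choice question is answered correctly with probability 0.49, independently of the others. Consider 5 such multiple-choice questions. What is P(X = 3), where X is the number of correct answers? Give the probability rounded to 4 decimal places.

X ~ Binomial(n=5, p=0.49).
P(X=3) = C(5,3) · p^3 · (1−p)^2
= 10 · 0.11765 · 0.2601 = 0.306005

0.3060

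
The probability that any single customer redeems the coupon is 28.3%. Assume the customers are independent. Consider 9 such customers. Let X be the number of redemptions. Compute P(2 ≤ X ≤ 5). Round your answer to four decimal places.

X ~ Binomial(9, 0.283); P(2 ≤ X ≤ 5) = Σ C(9,k) p^k (1−p)^(9−k) over k:
  k=2: C(9,2)·0.283^2·0.717^7 = 0.280873
  k=3: C(9,3)·0.283^3·0.717^6 = 0.258674
  k=4: C(9,4)·0.283^4·0.717^5 = 0.153148
  k=5: C(9,5)·0.283^5·0.717^4 = 0.060448
Total = 0.753143

0.7531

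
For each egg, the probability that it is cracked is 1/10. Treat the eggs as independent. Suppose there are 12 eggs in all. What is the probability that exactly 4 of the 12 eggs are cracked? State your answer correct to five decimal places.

0.02131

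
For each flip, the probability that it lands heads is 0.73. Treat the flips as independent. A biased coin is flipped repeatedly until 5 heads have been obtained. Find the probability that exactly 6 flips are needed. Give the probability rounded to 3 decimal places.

Y = trial on which the fifth success occurs; negative binomial, r=5, p=0.73.
P(Y=6) = C(5,4) · p^5 · (1−p)^1
= 5 · 0.20731 · 0.27 = 0.27986

0.280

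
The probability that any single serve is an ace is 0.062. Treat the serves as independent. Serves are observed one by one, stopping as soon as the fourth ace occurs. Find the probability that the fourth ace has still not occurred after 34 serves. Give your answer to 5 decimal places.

0.84270

Needing more than 34 serves ⇔ fewer than 4 successes in the first 34. With X ~ Binomial(34, 0.062), P(Y > 34) = P(X ≤ 3).
  k=0: C(34,0)·0.062^0·0.938^34 = 0.1134740
  k=1: C(34,1)·0.062^1·0.938^33 = 0.2550141
  k=2: C(34,2)·0.062^2·0.938^32 = 0.2781231
  k=3: C(34,3)·0.062^3·0.938^31 = 0.1960896
P(X ≤ 3) = 0.8427009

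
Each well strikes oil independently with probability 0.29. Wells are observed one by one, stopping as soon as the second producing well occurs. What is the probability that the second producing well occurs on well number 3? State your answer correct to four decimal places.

0.1194

Y = trial on which the second success occurs; negative binomial, r=2, p=0.29.
P(Y=3) = C(2,1) · p^2 · (1−p)^1
= 2 · 0.0841 · 0.71 = 0.119422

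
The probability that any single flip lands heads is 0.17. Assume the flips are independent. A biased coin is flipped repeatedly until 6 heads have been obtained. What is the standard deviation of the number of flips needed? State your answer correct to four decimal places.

Y = total flips until the sixth success; negative binomial with r=6, p=0.17.
SD(Y) = √[r(1−p)/p²] = √(172.318339) = 13.127008

13.1270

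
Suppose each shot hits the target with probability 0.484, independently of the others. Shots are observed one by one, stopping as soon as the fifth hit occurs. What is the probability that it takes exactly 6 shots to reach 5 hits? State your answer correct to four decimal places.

0.0685

Y = trial on which the fifth success occurs; negative binomial, r=5, p=0.484.
P(Y=6) = C(5,4) · p^5 · (1−p)^1
= 5 · 0.02656 · 0.516 = 0.068525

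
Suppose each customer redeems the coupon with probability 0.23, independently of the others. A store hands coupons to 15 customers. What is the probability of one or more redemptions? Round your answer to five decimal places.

0.98017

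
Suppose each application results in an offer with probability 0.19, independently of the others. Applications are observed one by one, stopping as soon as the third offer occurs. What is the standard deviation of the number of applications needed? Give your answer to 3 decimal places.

Y = total applications until the third success; negative binomial with r=3, p=0.19.
SD(Y) = √[r(1−p)/p²] = √(67.31302) = 8.20445

8.204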